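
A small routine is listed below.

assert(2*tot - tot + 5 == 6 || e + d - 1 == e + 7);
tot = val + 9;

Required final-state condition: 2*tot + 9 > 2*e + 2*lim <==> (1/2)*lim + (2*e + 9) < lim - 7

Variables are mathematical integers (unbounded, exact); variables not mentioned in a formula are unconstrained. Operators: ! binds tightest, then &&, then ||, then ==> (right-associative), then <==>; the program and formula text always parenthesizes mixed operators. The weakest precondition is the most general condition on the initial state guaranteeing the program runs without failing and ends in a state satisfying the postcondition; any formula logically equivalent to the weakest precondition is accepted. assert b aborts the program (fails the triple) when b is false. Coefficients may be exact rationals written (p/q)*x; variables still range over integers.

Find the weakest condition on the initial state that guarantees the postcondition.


Working backward. After the program, the postcondition 2*tot + 9 > 2*e + 2*lim <==> (1/2)*lim + (2*e + 9) < lim - 7 must hold; in canonical form it is 2*tot > 2*e + 2*lim - 9 <==> 2*e < (1/2)*lim - 16.
Before tot := val + 9: 2*val > 2*e + 2*lim - 27 <==> 2*e < (1/2)*lim - 16
Before assert 2*tot - tot + 5 == 6 || e + d - 1 == e + 7: (tot == 1 || d == 8) && (2*val > 2*e + 2*lim - 27 <==> 2*e < (1/2)*lim - 16)
Answer: WP = (tot == 1 || d == 8) && (2*val > 2*e + 2*lim - 27 <==> 2*e < (1/2)*lim - 16)


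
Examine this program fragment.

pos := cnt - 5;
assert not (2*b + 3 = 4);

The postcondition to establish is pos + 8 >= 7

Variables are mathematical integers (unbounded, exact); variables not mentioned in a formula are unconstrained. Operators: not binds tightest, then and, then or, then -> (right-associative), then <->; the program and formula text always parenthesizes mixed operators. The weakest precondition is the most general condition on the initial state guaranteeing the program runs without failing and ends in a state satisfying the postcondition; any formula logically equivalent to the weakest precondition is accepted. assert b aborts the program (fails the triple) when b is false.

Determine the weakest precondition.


Working backward. After the program, the postcondition pos + 8 >= 7 must hold; in canonical form it is pos >= -1.
Before assert not (2*b + 3 = 4): (not (2*b = 1)) and pos >= -1
Before pos := cnt - 5: (not (2*b = 1)) and cnt >= 4
Answer: WP = (not (2*b = 1)) and cnt >= 4


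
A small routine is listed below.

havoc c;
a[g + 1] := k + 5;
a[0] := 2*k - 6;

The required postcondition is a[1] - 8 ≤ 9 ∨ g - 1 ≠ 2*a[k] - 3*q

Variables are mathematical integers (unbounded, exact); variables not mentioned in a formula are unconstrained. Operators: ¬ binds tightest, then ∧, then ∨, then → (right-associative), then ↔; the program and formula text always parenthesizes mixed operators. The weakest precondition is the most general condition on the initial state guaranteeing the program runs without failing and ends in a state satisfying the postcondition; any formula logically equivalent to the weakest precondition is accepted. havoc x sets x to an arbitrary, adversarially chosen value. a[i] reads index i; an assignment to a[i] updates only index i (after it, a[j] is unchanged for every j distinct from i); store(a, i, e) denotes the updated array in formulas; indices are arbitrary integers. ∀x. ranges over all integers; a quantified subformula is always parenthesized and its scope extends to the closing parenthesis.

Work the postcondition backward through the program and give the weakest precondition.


Working backward. After the program, the postcondition a[1] - 8 ≤ 9 ∨ g - 1 ≠ 2*a[k] - 3*q must hold; in canonical form it is a[1] ≤ 17 ∨ g + 3*q ≠ 2*a[k] + 1.
Before a[0] := 2*k - 6: a[1] ≤ 17 ∨ g + 3*q ≠ 2*store(a, 0, 2*k - 6)[k] + 1
Before a[g + 1] := k + 5: store(a, g + 1, k + 5)[1] ≤ 17 ∨ g + 3*q ≠ 2*store(store(a, g + 1, k + 5), 0, 2*k - 6)[k] + 1
Before havoc c: store(a, g + 1, k + 5)[1] ≤ 17 ∨ g + 3*q ≠ 2*store(store(a, g + 1, k + 5), 0, 2*k - 6)[k] + 1
Answer: WP = store(a, g + 1, k + 5)[1] ≤ 17 ∨ g + 3*q ≠ 2*store(store(a, g + 1, k + 5), 0, 2*k - 6)[k] + 1


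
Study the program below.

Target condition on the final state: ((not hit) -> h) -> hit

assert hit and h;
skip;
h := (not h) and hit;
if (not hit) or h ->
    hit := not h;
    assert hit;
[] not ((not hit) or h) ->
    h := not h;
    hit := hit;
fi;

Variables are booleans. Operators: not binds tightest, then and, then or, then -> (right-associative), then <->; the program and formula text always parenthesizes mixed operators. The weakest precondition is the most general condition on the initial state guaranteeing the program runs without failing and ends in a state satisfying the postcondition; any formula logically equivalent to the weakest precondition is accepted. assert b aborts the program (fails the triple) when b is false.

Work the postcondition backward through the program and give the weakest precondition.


Working backward. After the program, ((not hit) -> h) -> hit must hold.
Then branch requires not h; else branch requires ((not hit) -> (not h)) -> hit.
Before the if: (((not hit) or h) -> (not h)) and ((not ((not hit) or h)) -> (((not hit) -> (not h)) -> hit))
Before h := (not h) and hit: (((not hit) or ((not h) and hit)) -> (not ((not h) and hit))) and ((not ((not hit) or ((not h) and hit))) -> (((not hit) -> (not ((not h) and hit))) -> hit))
Before skip: (((not hit) or ((not h) and hit)) -> (not ((not h) and hit))) and ((not ((not hit) or ((not h) and hit))) -> (((not hit) -> (not ((not h) and hit))) -> hit))
Before assert hit and h: hit and h and (((not hit) or ((not h) and hit)) -> (not ((not h) and hit))) and ((not ((not hit) or ((not h) and hit))) -> (((not hit) -> (not ((not h) and hit))) -> hit))
Answer: WP = hit and h and (((not hit) or ((not h) and hit)) -> (not ((not h) and hit))) and ((not ((not hit) or ((not h) and hit))) -> (((not hit) -> (not ((not h) and hit))) -> hit))


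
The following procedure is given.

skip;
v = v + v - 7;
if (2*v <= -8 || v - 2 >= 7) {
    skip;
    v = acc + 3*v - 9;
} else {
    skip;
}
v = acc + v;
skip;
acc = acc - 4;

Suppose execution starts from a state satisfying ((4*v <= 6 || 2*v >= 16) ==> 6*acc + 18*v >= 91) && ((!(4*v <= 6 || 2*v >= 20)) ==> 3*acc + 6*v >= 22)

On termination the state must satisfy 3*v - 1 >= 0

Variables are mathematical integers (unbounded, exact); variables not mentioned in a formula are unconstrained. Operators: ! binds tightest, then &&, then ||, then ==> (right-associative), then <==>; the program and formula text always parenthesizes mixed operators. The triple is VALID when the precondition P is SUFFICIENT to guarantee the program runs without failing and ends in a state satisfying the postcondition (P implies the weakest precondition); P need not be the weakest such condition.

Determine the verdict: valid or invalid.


Working backward. After the program, the postcondition 3*v - 1 >= 0 must hold; in canonical form it is 3*v >= 1.
Before acc := acc - 4: 3*v >= 1
Before skip: 3*v >= 1
Before v := acc + v: 3*acc + 3*v >= 1
Then branch requires 6*acc + 9*v >= 28; else branch requires 3*acc + 3*v >= 1.
Before the if: ((2*v <= -8 || v >= 9) ==> 6*acc + 9*v >= 28) && ((!(2*v <= -8 || v >= 9)) ==> 3*acc + 3*v >= 1)
Before v := v + v - 7: ((4*v <= 6 || 2*v >= 16) ==> 6*acc + 18*v >= 91) && ((!(4*v <= 6 || 2*v >= 16)) ==> 3*acc + 6*v >= 22)
Before skip: ((4*v <= 6 || 2*v >= 16) ==> 6*acc + 18*v >= 91) && ((!(4*v <= 6 || 2*v >= 16)) ==> 3*acc + 6*v >= 22)
The weakest precondition is ((4*v <= 6 || 2*v >= 16) ==> 6*acc + 18*v >= 91) && ((!(4*v <= 6 || 2*v >= 16)) ==> 3*acc + 6*v >= 22).
Check whether ((4*v <= 6 || 2*v >= 16) ==> 6*acc + 18*v >= 91) && ((!(4*v <= 6 || 2*v >= 20)) ==> 3*acc + 6*v >= 22) implies it.
Every state satisfying the precondition satisfies the weakest precondition: the implication holds.
Answer: valid


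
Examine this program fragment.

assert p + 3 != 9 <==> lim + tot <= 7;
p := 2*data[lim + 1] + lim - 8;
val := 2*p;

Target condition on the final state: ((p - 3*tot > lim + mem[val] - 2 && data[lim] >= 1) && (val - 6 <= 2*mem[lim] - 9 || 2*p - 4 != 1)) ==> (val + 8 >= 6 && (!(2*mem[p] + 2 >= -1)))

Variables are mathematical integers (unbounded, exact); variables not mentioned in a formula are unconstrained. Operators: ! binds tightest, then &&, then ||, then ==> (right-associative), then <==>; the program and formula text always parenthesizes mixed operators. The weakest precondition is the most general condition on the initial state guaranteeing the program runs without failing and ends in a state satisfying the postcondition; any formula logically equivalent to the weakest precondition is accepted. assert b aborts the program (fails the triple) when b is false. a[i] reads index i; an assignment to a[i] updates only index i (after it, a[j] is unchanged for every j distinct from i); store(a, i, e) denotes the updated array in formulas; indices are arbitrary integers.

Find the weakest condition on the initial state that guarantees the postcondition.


Working backward. After the program, the postcondition ((p - 3*tot > lim + mem[val] - 2 && data[lim] >= 1) && (val - 6 <= 2*mem[lim] - 9 || 2*p - 4 != 1)) ==> (val + 8 >= 6 && (!(2*mem[p] + 2 >= -1))) must hold; in canonical form it is (p > mem[val] + lim + 3*tot - 2 && data[lim] >= 1 && (val <= 2*mem[lim] - 3 || 2*p != 5)) ==> (val >= -2 && (!(2*mem[p] >= -3))).
Before val := 2*p: (p > mem[2*p] + lim + 3*tot - 2 && data[lim] >= 1 && (2*p <= 2*mem[lim] - 3 || 2*p != 5)) ==> (2*p >= -2 && (!(2*mem[p] >= -3)))
Before p := 2*data[lim + 1] + lim - 8: (2*data[lim + 1] > mem[4*data[lim + 1] + 2*lim - 16] + 3*tot + 6 && data[lim] >= 1 && (4*data[lim + 1] + 2*lim <= 2*mem[lim] + 13 || 4*data[lim + 1] + 2*lim != 21)) ==> (4*data[lim + 1] + 2*lim >= 14 && (!(2*mem[2*data[lim + 1] + lim - 8] >= -3)))
Before assert p + 3 != 9 <==> lim + tot <= 7: (p != 6 <==> lim + tot <= 7) && ((2*data[lim + 1] > mem[4*data[lim + 1] + 2*lim - 16] + 3*tot + 6 && data[lim] >= 1 && (4*data[lim + 1] + 2*lim <= 2*mem[lim] + 13 || 4*data[lim + 1] + 2*lim != 21)) ==> (4*data[lim + 1] + 2*lim >= 14 && (!(2*mem[2*data[lim + 1] + lim - 8] >= -3))))
Answer: WP = (p != 6 <==> lim + tot <= 7) && ((2*data[lim + 1] > mem[4*data[lim + 1] + 2*lim - 16] + 3*tot + 6 && data[lim] >= 1 && (4*data[lim + 1] + 2*lim <= 2*mem[lim] + 13 || 4*data[lim + 1] + 2*lim != 21)) ==> (4*data[lim + 1] + 2*lim >= 14 && (!(2*mem[2*data[lim + 1] + lim - 8] >= -3))))


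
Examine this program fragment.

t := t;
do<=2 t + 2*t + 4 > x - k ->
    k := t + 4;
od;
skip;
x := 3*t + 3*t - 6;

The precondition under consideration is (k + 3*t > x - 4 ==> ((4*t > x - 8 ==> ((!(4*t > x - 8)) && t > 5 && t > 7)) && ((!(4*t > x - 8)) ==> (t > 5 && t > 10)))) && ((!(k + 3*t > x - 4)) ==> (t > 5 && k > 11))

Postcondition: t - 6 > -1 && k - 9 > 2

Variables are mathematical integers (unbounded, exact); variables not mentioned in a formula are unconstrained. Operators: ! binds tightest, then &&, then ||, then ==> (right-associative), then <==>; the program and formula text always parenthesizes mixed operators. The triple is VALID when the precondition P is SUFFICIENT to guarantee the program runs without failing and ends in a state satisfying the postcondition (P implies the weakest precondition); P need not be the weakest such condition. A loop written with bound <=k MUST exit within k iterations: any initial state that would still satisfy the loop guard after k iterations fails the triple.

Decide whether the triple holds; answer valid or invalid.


Working backward. After the program, the postcondition t - 6 > -1 && k - 9 > 2 must hold; in canonical form it is t > 5 && k > 11.
Before x := 3*t + 3*t - 6: t > 5 && k > 11
Before skip: t > 5 && k > 11
Before the loop (bound <=2), unroll the exhaustion recursion (WP_0 = exit-now case; WP_j = one more guarded iteration, up to j = 2):
  WP_0: (!(k + 3*t > x - 4)) && t > 5 && k > 11
  WP_1: (k + 3*t > x - 4 ==> ((!(4*t > x - 8)) && t > 5 && t > 7)) && ((!(k + 3*t > x - 4)) ==> (t > 5 && k > 11))
  WP_2: (k + 3*t > x - 4 ==> ((4*t > x - 8 ==> ((!(4*t > x - 8)) && t > 5 && t > 7)) && ((!(4*t > x - 8)) ==> (t > 5 && t > 7)))) && ((!(k + 3*t > x - 4)) ==> (t > 5 && k > 11))
So before the loop: (k + 3*t > x - 4 ==> ((4*t > x - 8 ==> ((!(4*t > x - 8)) && t > 5 && t > 7)) && ((!(4*t > x - 8)) ==> (t > 5 && t > 7)))) && ((!(k + 3*t > x - 4)) ==> (t > 5 && k > 11))
Before t := t: (k + 3*t > x - 4 ==> ((4*t > x - 8 ==> ((!(4*t > x - 8)) && t > 5 && t > 7)) && ((!(4*t > x - 8)) ==> (t > 5 && t > 7)))) && ((!(k + 3*t > x - 4)) ==> (t > 5 && k > 11))
The weakest precondition is (k + 3*t > x - 4 ==> ((4*t > x - 8 ==> ((!(4*t > x - 8)) && t > 5 && t > 7)) && ((!(4*t > x - 8)) ==> (t > 5 && t > 7)))) && ((!(k + 3*t > x - 4)) ==> (t > 5 && k > 11)).
Check whether (k + 3*t > x - 4 ==> ((4*t > x - 8 ==> ((!(4*t > x - 8)) && t > 5 && t > 7)) && ((!(4*t > x - 8)) ==> (t > 5 && t > 10)))) && ((!(k + 3*t > x - 4)) ==> (t > 5 && k > 11)) implies it.
Every state satisfying the precondition satisfies the weakest precondition: the implication holds.
Answer: valid


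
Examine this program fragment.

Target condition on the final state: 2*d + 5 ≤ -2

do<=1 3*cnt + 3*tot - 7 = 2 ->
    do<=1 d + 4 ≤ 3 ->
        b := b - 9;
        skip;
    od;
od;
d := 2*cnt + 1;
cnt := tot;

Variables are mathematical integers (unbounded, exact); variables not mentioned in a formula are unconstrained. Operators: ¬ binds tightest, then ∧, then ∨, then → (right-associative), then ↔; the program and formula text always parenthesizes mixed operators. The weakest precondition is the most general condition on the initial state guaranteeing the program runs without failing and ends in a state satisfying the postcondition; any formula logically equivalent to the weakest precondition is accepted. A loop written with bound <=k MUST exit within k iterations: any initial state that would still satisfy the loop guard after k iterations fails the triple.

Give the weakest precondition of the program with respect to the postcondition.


Working backward. After the program, the postcondition 2*d + 5 ≤ -2 must hold; in canonical form it is 2*d ≤ -7.
Before cnt := tot: 2*d ≤ -7
Before d := 2*cnt + 1: 4*cnt ≤ -9
Before the loop (bound <=1), unroll the exhaustion recursion (WP_0 = exit-now case; WP_j = one more guarded iteration, up to j = 1):
  WP_0: (¬(3*cnt + 3*tot = 9)) ∧ 4*cnt ≤ -9
  WP_1: (3*cnt + 3*tot = 9 → ((d ≤ -1 → ((¬(d ≤ -1)) ∧ (¬(3*cnt + 3*tot = 9)) ∧ 4*cnt ≤ -9)) ∧ ((¬(d ≤ -1)) → ((¬(3*cnt + 3*tot = 9)) ∧ 4*cnt ≤ -9)))) ∧ ((¬(3*cnt + 3*tot = 9)) → 4*cnt ≤ -9)
So before the loop: (3*cnt + 3*tot = 9 → ((d ≤ -1 → ((¬(d ≤ -1)) ∧ (¬(3*cnt + 3*tot = 9)) ∧ 4*cnt ≤ -9)) ∧ ((¬(d ≤ -1)) → ((¬(3*cnt + 3*tot = 9)) ∧ 4*cnt ≤ -9)))) ∧ ((¬(3*cnt + 3*tot = 9)) → 4*cnt ≤ -9)
Answer: WP = (3*cnt + 3*tot = 9 → ((d ≤ -1 → ((¬(d ≤ -1)) ∧ (¬(3*cnt + 3*tot = 9)) ∧ 4*cnt ≤ -9)) ∧ ((¬(d ≤ -1)) → ((¬(3*cnt + 3*tot = 9)) ∧ 4*cnt ≤ -9)))) ∧ ((¬(3*cnt + 3*tot = 9)) → 4*cnt ≤ -9)


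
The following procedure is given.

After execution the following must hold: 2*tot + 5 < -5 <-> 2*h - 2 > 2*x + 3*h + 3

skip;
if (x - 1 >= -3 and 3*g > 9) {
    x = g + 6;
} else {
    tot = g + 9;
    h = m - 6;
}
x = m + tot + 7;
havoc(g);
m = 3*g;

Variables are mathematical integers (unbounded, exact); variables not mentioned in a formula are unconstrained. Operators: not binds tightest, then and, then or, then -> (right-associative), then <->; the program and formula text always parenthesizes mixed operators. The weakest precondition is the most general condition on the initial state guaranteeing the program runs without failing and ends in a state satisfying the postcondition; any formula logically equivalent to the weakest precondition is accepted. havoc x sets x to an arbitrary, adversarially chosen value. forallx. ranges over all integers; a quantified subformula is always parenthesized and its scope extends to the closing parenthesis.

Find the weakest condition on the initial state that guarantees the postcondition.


Working backward. After the program, the postcondition 2*tot + 5 < -5 <-> 2*h - 2 > 2*x + 3*h + 3 must hold; in canonical form it is 2*tot < -10 <-> h + 2*x < -5.
Before m := 3*g: 2*tot < -10 <-> h + 2*x < -5
Before havoc g: 2*tot < -10 <-> h + 2*x < -5
Before x := m + tot + 7: 2*tot < -10 <-> h + 2*m + 2*tot < -19
Then branch requires 2*tot < -10 <-> h + 2*m + 2*tot < -19; else branch requires 2*g < -28 <-> 2*g + 3*m < -31.
Before the if: ((x >= -2 and 3*g > 9) -> (2*tot < -10 <-> h + 2*m + 2*tot < -19)) and ((not (x >= -2 and 3*g > 9)) -> (2*g < -28 <-> 2*g + 3*m < -31))
Before skip: ((x >= -2 and 3*g > 9) -> (2*tot < -10 <-> h + 2*m + 2*tot < -19)) and ((not (x >= -2 and 3*g > 9)) -> (2*g < -28 <-> 2*g + 3*m < -31))
Answer: WP = ((x >= -2 and 3*g > 9) -> (2*tot < -10 <-> h + 2*m + 2*tot < -19)) and ((not (x >= -2 and 3*g > 9)) -> (2*g < -28 <-> 2*g + 3*m < -31))


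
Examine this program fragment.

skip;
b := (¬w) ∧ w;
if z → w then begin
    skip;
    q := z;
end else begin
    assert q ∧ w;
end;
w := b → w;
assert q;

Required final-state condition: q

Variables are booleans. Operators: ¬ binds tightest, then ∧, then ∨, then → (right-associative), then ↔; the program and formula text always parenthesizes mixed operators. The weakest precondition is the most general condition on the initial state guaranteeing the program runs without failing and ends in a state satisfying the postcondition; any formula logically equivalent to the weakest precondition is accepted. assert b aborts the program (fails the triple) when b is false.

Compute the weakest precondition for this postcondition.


Working backward. After the program, q must hold.
Before assert q: q
Before w := b → w: q
Then branch requires z; else branch requires q ∧ w.
Before the if: ((z → w) → z) ∧ ((¬(z → w)) → (q ∧ w))
Before b := (¬w) ∧ w: ((z → w) → z) ∧ ((¬(z → w)) → (q ∧ w))
Before skip: ((z → w) → z) ∧ ((¬(z → w)) → (q ∧ w))
Answer: WP = ((z → w) → z) ∧ ((¬(z → w)) → (q ∧ w))


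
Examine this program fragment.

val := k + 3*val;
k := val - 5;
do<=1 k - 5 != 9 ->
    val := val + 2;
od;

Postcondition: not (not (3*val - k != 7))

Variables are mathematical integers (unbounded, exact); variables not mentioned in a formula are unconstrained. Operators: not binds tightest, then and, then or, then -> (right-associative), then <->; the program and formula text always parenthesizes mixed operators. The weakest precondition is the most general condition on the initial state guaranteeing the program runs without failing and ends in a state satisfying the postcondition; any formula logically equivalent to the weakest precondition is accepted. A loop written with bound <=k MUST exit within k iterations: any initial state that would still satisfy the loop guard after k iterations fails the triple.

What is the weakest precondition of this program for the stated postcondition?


Working backward. After the program, the postcondition not (not (3*val - k != 7)) must hold; in canonical form it is 3*val != k + 7.
Before the loop (bound <=1), unroll the exhaustion recursion (WP_0 = exit-now case; WP_j = one more guarded iteration, up to j = 1):
  WP_0: (not (k != 14)) and 3*val != k + 7
  WP_1: (k != 14 -> ((not (k != 14)) and 3*val != k + 1)) and ((not (k != 14)) -> 3*val != k + 7)
So before the loop: (k != 14 -> ((not (k != 14)) and 3*val != k + 1)) and ((not (k != 14)) -> 3*val != k + 7)
Before k := val - 5: (val != 19 -> ((not (val != 19)) and 2*val != -4)) and ((not (val != 19)) -> 2*val != 2)
Before val := k + 3*val: (k + 3*val != 19 -> ((not (k + 3*val != 19)) and 2*k + 6*val != -4)) and ((not (k + 3*val != 19)) -> 2*k + 6*val != 2)
Answer: WP = (k + 3*val != 19 -> ((not (k + 3*val != 19)) and 2*k + 6*val != -4)) and ((not (k + 3*val != 19)) -> 2*k + 6*val != 2)


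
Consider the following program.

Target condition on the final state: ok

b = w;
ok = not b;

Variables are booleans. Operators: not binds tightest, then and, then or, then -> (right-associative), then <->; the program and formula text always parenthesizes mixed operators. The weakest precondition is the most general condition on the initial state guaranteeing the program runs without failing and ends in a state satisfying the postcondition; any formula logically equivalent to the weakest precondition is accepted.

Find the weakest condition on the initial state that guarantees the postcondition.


Working backward. After the program, ok must hold.
Before ok := not b: not b
Before b := w: not w
Answer: WP = not w


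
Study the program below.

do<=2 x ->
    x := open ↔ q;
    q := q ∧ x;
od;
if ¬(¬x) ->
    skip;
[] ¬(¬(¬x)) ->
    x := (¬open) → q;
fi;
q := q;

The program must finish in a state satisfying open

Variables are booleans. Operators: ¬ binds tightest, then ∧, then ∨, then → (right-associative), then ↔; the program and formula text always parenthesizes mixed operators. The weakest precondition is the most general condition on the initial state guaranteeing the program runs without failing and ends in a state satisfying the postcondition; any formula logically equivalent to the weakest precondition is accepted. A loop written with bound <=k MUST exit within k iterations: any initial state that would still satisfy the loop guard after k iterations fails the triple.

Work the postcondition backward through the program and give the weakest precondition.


Working backward. After the program, open must hold.
Before q := q: open
Then branch requires open; else branch requires open.
Before the if: (x → open) ∧ ((¬x) → open)
Before the loop (bound <=2), unroll the exhaustion recursion (WP_0 = exit-now case; WP_j = one more guarded iteration, up to j = 2):
  WP_0: (¬x) ∧ (x → open) ∧ ((¬x) → open)
  WP_1: (x → ((¬(open ↔ q)) ∧ ((open ↔ q) → open) ∧ ((¬(open ↔ q)) → open))) ∧ ((¬x) → ((x → open) ∧ ((¬x) → open)))
  WP_2: (x → (((open ↔ q) → ((¬(open ↔ (q ∧ (open ↔ q)))) ∧ ((open ↔ (q ∧ (open ↔ q))) → open) ∧ ((¬(open ↔ (q ∧ (open ↔ q)))) → open))) ∧ ((¬(open ↔ q)) → (((open ↔ q) → open) ∧ ((¬(open ↔ q)) → open))))) ∧ ((¬x) → ((x → open) ∧ ((¬x) → open)))
So before the loop: (x → (((open ↔ q) → ((¬(open ↔ (q ∧ (open ↔ q)))) ∧ ((open ↔ (q ∧ (open ↔ q))) → open) ∧ ((¬(open ↔ (q ∧ (open ↔ q)))) → open))) ∧ ((¬(open ↔ q)) → (((open ↔ q) → open) ∧ ((¬(open ↔ q)) → open))))) ∧ ((¬x) → ((x → open) ∧ ((¬x) → open)))
Answer: WP = (x → (((open ↔ q) → ((¬(open ↔ (q ∧ (open ↔ q)))) ∧ ((open ↔ (q ∧ (open ↔ q))) → open) ∧ ((¬(open ↔ (q ∧ (open ↔ q)))) → open))) ∧ ((¬(open ↔ q)) → (((open ↔ q) → open) ∧ ((¬(open ↔ q)) → open))))) ∧ ((¬x) → ((x → open) ∧ ((¬x) → open)))


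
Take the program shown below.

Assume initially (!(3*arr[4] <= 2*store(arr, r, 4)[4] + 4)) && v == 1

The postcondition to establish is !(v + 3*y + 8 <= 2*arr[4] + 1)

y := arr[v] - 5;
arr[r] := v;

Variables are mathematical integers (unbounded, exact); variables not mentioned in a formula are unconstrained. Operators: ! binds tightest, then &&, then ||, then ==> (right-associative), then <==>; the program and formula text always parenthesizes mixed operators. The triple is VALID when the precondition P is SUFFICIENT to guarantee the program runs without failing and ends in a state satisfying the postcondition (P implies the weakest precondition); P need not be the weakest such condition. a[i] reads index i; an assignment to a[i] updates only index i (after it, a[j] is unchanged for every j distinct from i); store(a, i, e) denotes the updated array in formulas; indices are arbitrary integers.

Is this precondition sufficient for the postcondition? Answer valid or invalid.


Working backward. After the program, the postcondition !(v + 3*y + 8 <= 2*arr[4] + 1) must hold; in canonical form it is !(v + 3*y <= 2*arr[4] - 7).
Before arr[r] := v: !(v + 3*y <= 2*store(arr, r, v)[4] - 7)
Before y := arr[v] - 5: !(3*arr[v] + v <= 2*store(arr, r, v)[4] + 8)
The weakest precondition is !(3*arr[v] + v <= 2*store(arr, r, v)[4] + 8).
Check whether (!(3*arr[4] <= 2*store(arr, r, 4)[4] + 4)) && v == 1 implies it.
Countermodel: at the initial state arr = {[1] = 0, [3] = 2, [4] = 5, elsewhere 2}, r = 3, v = 1, the precondition holds but the weakest precondition fails.
Answer: invalid


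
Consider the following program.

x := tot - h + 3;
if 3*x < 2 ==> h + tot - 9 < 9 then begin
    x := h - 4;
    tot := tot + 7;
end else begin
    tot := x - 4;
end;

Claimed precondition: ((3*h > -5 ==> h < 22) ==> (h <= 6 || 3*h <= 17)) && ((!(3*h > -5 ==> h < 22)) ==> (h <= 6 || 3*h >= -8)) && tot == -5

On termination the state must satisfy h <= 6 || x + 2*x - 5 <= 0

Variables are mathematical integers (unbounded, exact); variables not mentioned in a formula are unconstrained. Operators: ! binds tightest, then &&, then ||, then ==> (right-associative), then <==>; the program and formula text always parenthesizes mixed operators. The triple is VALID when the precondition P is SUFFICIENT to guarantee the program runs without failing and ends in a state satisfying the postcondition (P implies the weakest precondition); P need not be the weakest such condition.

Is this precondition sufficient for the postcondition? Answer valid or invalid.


Working backward. After the program, the postcondition h <= 6 || x + 2*x - 5 <= 0 must hold; in canonical form it is h <= 6 || 3*x <= 5.
Then branch requires h <= 6 || 3*h <= 17; else branch requires h <= 6 || 3*x <= 5.
Before the if: ((3*x < 2 ==> h + tot < 18) ==> (h <= 6 || 3*h <= 17)) && ((!(3*x < 2 ==> h + tot < 18)) ==> (h <= 6 || 3*x <= 5))
Before x := tot - h + 3: ((3*tot < 3*h - 7 ==> h + tot < 18) ==> (h <= 6 || 3*h <= 17)) && ((!(3*tot < 3*h - 7 ==> h + tot < 18)) ==> (h <= 6 || 3*tot <= 3*h - 4))
The weakest precondition is ((3*tot < 3*h - 7 ==> h + tot < 18) ==> (h <= 6 || 3*h <= 17)) && ((!(3*tot < 3*h - 7 ==> h + tot < 18)) ==> (h <= 6 || 3*tot <= 3*h - 4)).
Check whether ((3*h > -5 ==> h < 22) ==> (h <= 6 || 3*h <= 17)) && ((!(3*h > -5 ==> h < 22)) ==> (h <= 6 || 3*h >= -8)) && tot == -5 implies it.
Countermodel: at the initial state h = 22, tot = -5, the precondition holds but the weakest precondition fails.
Answer: invalid


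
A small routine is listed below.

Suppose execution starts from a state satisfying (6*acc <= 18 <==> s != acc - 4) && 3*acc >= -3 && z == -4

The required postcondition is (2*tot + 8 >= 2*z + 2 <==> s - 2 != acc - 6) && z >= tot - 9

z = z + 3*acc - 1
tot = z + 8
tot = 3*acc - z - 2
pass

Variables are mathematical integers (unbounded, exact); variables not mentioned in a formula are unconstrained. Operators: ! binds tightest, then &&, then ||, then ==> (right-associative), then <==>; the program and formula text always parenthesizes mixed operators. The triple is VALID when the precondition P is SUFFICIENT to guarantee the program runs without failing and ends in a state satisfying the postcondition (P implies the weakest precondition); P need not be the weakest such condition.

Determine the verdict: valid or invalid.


Working backward. After the program, the postcondition (2*tot + 8 >= 2*z + 2 <==> s - 2 != acc - 6) && z >= tot - 9 must hold; in canonical form it is (2*tot >= 2*z - 6 <==> s != acc - 4) && z >= tot - 9.
Before skip: (2*tot >= 2*z - 6 <==> s != acc - 4) && z >= tot - 9
Before tot := 3*acc - z - 2: (6*acc >= 4*z - 2 <==> s != acc - 4) && 2*z >= 3*acc - 11
Before tot := z + 8: (6*acc >= 4*z - 2 <==> s != acc - 4) && 2*z >= 3*acc - 11
Before z := z + 3*acc - 1: (6*acc + 4*z <= 6 <==> s != acc - 4) && 3*acc + 2*z >= -9
The weakest precondition is (6*acc + 4*z <= 6 <==> s != acc - 4) && 3*acc + 2*z >= -9.
Check whether (6*acc <= 18 <==> s != acc - 4) && 3*acc >= -3 && z == -4 implies it.
Countermodel: at the initial state acc = -1, s = -4, z = -4, the precondition holds but the weakest precondition fails.
Answer: invalid


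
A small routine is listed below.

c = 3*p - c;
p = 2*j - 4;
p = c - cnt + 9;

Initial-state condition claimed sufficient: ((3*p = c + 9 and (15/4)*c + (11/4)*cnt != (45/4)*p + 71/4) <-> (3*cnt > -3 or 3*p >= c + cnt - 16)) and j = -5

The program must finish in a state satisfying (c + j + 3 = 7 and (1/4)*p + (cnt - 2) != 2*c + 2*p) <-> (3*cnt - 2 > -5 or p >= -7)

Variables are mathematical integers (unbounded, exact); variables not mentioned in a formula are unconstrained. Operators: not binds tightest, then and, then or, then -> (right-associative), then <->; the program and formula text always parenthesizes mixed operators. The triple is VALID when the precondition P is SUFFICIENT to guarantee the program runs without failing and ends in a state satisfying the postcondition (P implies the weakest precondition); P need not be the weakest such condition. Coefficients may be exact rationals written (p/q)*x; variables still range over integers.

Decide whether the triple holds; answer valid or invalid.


Working backward. After the program, the postcondition (c + j + 3 = 7 and (1/4)*p + (cnt - 2) != 2*c + 2*p) <-> (3*cnt - 2 > -5 or p >= -7) must hold; in canonical form it is (c + j = 4 and cnt != 2*c + (7/4)*p + 2) <-> (3*cnt > -3 or p >= -7).
Before p := c - cnt + 9: (c + j = 4 and (11/4)*cnt != (15/4)*c + 71/4) <-> (3*cnt > -3 or c >= cnt - 16)
Before p := 2*j - 4: (c + j = 4 and (11/4)*cnt != (15/4)*c + 71/4) <-> (3*cnt > -3 or c >= cnt - 16)
Before c := 3*p - c: (j + 3*p = c + 4 and (15/4)*c + (11/4)*cnt != (45/4)*p + 71/4) <-> (3*cnt > -3 or 3*p >= c + cnt - 16)
The weakest precondition is (j + 3*p = c + 4 and (15/4)*c + (11/4)*cnt != (45/4)*p + 71/4) <-> (3*cnt > -3 or 3*p >= c + cnt - 16).
Check whether ((3*p = c + 9 and (15/4)*c + (11/4)*cnt != (45/4)*p + 71/4) <-> (3*cnt > -3 or 3*p >= c + cnt - 16)) and j = -5 implies it.
Every state satisfying the precondition satisfies the weakest precondition: the implication holds.
Answer: valid


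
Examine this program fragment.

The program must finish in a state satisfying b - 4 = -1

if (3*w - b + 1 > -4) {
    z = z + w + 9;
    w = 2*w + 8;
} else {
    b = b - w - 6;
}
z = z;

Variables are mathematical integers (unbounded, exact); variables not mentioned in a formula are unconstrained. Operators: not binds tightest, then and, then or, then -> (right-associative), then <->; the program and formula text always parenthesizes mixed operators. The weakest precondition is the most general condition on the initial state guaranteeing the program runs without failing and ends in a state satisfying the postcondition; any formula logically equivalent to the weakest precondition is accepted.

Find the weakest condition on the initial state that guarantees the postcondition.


Working backward. After the program, the postcondition b - 4 = -1 must hold; in canonical form it is b = 3.
Before z := z: b = 3
Then branch requires b = 3; else branch requires b = w + 9.
Before the if: (3*w > b - 5 -> b = 3) and ((not (3*w > b - 5)) -> b = w + 9)
Answer: WP = (3*w > b - 5 -> b = 3) and ((not (3*w > b - 5)) -> b = w + 9)


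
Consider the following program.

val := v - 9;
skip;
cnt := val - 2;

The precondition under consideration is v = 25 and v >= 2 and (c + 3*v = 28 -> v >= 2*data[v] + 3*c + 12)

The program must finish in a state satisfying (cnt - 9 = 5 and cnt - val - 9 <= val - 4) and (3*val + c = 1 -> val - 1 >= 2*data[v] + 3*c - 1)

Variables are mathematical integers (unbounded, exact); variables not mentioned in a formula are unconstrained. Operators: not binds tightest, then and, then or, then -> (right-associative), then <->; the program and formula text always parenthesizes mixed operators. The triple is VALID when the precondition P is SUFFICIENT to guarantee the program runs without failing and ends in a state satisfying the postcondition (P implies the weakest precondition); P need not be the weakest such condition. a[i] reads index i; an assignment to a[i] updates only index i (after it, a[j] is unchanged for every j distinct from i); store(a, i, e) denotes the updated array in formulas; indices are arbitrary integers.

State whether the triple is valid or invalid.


Working backward. After the program, the postcondition (cnt - 9 = 5 and cnt - val - 9 <= val - 4) and (3*val + c = 1 -> val - 1 >= 2*data[v] + 3*c - 1) must hold; in canonical form it is cnt = 14 and cnt <= 2*val + 5 and (c + 3*val = 1 -> val >= 2*data[v] + 3*c).
Before cnt := val - 2: val = 16 and val >= -7 and (c + 3*val = 1 -> val >= 2*data[v] + 3*c)
Before skip: val = 16 and val >= -7 and (c + 3*val = 1 -> val >= 2*data[v] + 3*c)
Before val := v - 9: v = 25 and v >= 2 and (c + 3*v = 28 -> v >= 2*data[v] + 3*c + 9)
The weakest precondition is v = 25 and v >= 2 and (c + 3*v = 28 -> v >= 2*data[v] + 3*c + 9).
Check whether v = 25 and v >= 2 and (c + 3*v = 28 -> v >= 2*data[v] + 3*c + 12) implies it.
Every state satisfying the precondition satisfies the weakest precondition: the implication holds.
Answer: valid


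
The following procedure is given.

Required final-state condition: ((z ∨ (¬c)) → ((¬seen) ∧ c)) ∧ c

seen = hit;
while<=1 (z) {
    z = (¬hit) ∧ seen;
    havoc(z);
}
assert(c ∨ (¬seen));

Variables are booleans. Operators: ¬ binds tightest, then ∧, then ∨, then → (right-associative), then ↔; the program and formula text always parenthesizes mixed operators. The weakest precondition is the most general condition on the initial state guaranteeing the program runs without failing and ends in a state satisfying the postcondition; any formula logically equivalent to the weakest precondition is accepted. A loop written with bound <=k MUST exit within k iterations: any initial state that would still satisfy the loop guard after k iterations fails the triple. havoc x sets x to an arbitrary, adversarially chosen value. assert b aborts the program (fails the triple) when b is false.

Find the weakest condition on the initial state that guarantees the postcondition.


Working backward. After the program, ((z ∨ (¬c)) → ((¬seen) ∧ c)) ∧ c must hold.
Before assert c ∨ (¬seen): (c ∨ (¬seen)) ∧ ((z ∨ (¬c)) → ((¬seen) ∧ c)) ∧ c
Before the loop (bound <=1), unroll the exhaustion recursion (WP_0 = exit-now case; WP_j = one more guarded iteration, up to j = 1):
  WP_0: (¬z) ∧ (c ∨ (¬seen)) ∧ ((z ∨ (¬c)) → ((¬seen) ∧ c)) ∧ c
  WP_1: (¬z) ∧ ((¬z) → ((c ∨ (¬seen)) ∧ ((z ∨ (¬c)) → ((¬seen) ∧ c)) ∧ c))
So before the loop: (¬z) ∧ ((¬z) → ((c ∨ (¬seen)) ∧ ((z ∨ (¬c)) → ((¬seen) ∧ c)) ∧ c))
Before seen := hit: (¬z) ∧ ((¬z) → ((c ∨ (¬hit)) ∧ ((z ∨ (¬c)) → ((¬hit) ∧ c)) ∧ c))
Answer: WP = (¬z) ∧ ((¬z) → ((c ∨ (¬hit)) ∧ ((z ∨ (¬c)) → ((¬hit) ∧ c)) ∧ c))


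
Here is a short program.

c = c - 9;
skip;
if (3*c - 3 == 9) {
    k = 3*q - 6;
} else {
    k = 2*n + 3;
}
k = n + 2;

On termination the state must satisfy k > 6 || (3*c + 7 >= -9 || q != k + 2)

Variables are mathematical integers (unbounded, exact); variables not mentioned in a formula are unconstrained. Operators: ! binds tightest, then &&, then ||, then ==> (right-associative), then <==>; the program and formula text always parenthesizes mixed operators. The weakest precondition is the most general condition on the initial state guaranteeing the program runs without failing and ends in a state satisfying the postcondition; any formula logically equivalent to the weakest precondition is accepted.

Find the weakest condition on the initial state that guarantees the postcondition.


Working backward. After the program, the postcondition k > 6 || (3*c + 7 >= -9 || q != k + 2) must hold; in canonical form it is k > 6 || 3*c >= -16 || q != k + 2.
Before k := n + 2: n > 4 || 3*c >= -16 || q != n + 4
Then branch requires n > 4 || 3*c >= -16 || q != n + 4; else branch requires n > 4 || 3*c >= -16 || q != n + 4.
Before the if: (3*c == 12 ==> (n > 4 || 3*c >= -16 || q != n + 4)) && ((!(3*c == 12)) ==> (n > 4 || 3*c >= -16 || q != n + 4))
Before skip: (3*c == 12 ==> (n > 4 || 3*c >= -16 || q != n + 4)) && ((!(3*c == 12)) ==> (n > 4 || 3*c >= -16 || q != n + 4))
Before c := c - 9: (3*c == 39 ==> (n > 4 || 3*c >= 11 || q != n + 4)) && ((!(3*c == 39)) ==> (n > 4 || 3*c >= 11 || q != n + 4))
Answer: WP = (3*c == 39 ==> (n > 4 || 3*c >= 11 || q != n + 4)) && ((!(3*c == 39)) ==> (n > 4 || 3*c >= 11 || q != n + 4))


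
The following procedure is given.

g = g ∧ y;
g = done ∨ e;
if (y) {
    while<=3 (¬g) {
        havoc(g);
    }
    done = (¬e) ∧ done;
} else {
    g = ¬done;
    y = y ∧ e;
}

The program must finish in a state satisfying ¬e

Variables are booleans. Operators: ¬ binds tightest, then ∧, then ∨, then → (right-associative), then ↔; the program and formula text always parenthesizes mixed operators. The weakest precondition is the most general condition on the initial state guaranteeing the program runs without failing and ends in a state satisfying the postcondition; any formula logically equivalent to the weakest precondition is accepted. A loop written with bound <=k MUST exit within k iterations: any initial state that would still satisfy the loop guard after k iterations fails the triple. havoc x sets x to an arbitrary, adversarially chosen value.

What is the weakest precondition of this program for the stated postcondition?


Working backward. After the program, ¬e must hold.
Then branch requires g ∧ (g → (¬e)); else branch requires ¬e.
Before the if: (y → (g ∧ (g → (¬e)))) ∧ ((¬y) → (¬e))
Before g := done ∨ e: (y → ((done ∨ e) ∧ ((done ∨ e) → (¬e)))) ∧ ((¬y) → (¬e))
Before g := g ∧ y: (y → ((done ∨ e) ∧ ((done ∨ e) → (¬e)))) ∧ ((¬y) → (¬e))
Answer: WP = (y → ((done ∨ e) ∧ ((done ∨ e) → (¬e)))) ∧ ((¬y) → (¬e))


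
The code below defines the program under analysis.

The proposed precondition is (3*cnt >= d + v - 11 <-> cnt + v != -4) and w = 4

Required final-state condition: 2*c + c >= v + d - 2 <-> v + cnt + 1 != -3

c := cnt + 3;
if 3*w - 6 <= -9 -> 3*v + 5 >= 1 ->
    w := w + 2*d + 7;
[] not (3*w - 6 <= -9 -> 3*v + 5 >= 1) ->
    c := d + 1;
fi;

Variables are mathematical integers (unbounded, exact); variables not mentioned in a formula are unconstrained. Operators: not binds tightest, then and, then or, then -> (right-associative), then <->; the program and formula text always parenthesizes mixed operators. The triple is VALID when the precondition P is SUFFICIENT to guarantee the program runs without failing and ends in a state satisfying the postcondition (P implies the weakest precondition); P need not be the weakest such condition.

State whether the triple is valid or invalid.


Working backward. After the program, the postcondition 2*c + c >= v + d - 2 <-> v + cnt + 1 != -3 must hold; in canonical form it is 3*c >= d + v - 2 <-> cnt + v != -4.
Then branch requires 3*c >= d + v - 2 <-> cnt + v != -4; else branch requires 2*d >= v - 5 <-> cnt + v != -4.
Before the if: ((3*w <= -3 -> 3*v >= -4) -> (3*c >= d + v - 2 <-> cnt + v != -4)) and ((not (3*w <= -3 -> 3*v >= -4)) -> (2*d >= v - 5 <-> cnt + v != -4))
Before c := cnt + 3: ((3*w <= -3 -> 3*v >= -4) -> (3*cnt >= d + v - 11 <-> cnt + v != -4)) and ((not (3*w <= -3 -> 3*v >= -4)) -> (2*d >= v - 5 <-> cnt + v != -4))
The weakest precondition is ((3*w <= -3 -> 3*v >= -4) -> (3*cnt >= d + v - 11 <-> cnt + v != -4)) and ((not (3*w <= -3 -> 3*v >= -4)) -> (2*d >= v - 5 <-> cnt + v != -4)).
Check whether (3*cnt >= d + v - 11 <-> cnt + v != -4) and w = 4 implies it.
Every state satisfying the precondition satisfies the weakest precondition: the implication holds.
Answer: valid


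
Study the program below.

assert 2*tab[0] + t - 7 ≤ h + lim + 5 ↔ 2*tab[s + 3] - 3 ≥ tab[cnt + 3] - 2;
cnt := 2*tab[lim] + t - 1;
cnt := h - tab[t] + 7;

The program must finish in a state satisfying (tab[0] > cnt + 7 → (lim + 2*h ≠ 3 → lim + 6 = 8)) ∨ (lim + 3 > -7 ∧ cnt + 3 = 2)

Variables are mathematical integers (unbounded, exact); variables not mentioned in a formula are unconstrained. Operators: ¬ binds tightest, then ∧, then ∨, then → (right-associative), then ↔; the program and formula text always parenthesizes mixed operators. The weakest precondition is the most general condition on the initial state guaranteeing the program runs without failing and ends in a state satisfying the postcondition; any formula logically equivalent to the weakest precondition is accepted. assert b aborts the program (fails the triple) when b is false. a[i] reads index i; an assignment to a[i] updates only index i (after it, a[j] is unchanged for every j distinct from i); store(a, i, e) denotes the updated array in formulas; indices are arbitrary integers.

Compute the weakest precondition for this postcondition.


Working backward. After the program, the postcondition (tab[0] > cnt + 7 → (lim + 2*h ≠ 3 → lim + 6 = 8)) ∨ (lim + 3 > -7 ∧ cnt + 3 = 2) must hold; in canonical form it is (tab[0] > cnt + 7 → (2*h + lim ≠ 3 → lim = 2)) ∨ (lim > -10 ∧ cnt = -1).
Before cnt := h - tab[t] + 7: (tab[0] + tab[t] > h + 14 → (2*h + lim ≠ 3 → lim = 2)) ∨ (lim > -10 ∧ h = tab[t] - 8)
Before cnt := 2*tab[lim] + t - 1: (tab[0] + tab[t] > h + 14 → (2*h + lim ≠ 3 → lim = 2)) ∨ (lim > -10 ∧ h = tab[t] - 8)
Before assert 2*tab[0] + t - 7 ≤ h + lim + 5 ↔ 2*tab[s + 3] - 3 ≥ tab[cnt + 3] - 2: (2*tab[0] + t ≤ h + lim + 12 ↔ 2*tab[s + 3] ≥ tab[cnt + 3] + 1) ∧ ((tab[0] + tab[t] > h + 14 → (2*h + lim ≠ 3 → lim = 2)) ∨ (lim > -10 ∧ h = tab[t] - 8))
Answer: WP = (2*tab[0] + t ≤ h + lim + 12 ↔ 2*tab[s + 3] ≥ tab[cnt + 3] + 1) ∧ ((tab[0] + tab[t] > h + 14 → (2*h + lim ≠ 3 → lim = 2)) ∨ (lim > -10 ∧ h = tab[t] - 8))
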